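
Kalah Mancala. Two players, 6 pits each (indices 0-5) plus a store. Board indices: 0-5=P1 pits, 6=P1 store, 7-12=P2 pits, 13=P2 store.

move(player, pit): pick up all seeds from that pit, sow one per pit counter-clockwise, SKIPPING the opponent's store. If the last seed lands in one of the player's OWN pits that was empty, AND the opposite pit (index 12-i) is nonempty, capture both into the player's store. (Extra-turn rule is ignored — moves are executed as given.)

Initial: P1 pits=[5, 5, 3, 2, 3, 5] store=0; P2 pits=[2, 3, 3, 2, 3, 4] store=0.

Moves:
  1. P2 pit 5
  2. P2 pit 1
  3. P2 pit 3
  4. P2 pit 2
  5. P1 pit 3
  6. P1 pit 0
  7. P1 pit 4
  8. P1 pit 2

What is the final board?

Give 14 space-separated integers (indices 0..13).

Answer: 0 7 0 2 1 9 3 4 1 1 1 6 2 3

Derivation:
Move 1: P2 pit5 -> P1=[6,6,4,2,3,5](0) P2=[2,3,3,2,3,0](1)
Move 2: P2 pit1 -> P1=[6,6,4,2,3,5](0) P2=[2,0,4,3,4,0](1)
Move 3: P2 pit3 -> P1=[6,6,4,2,3,5](0) P2=[2,0,4,0,5,1](2)
Move 4: P2 pit2 -> P1=[6,6,4,2,3,5](0) P2=[2,0,0,1,6,2](3)
Move 5: P1 pit3 -> P1=[6,6,4,0,4,6](0) P2=[2,0,0,1,6,2](3)
Move 6: P1 pit0 -> P1=[0,7,5,1,5,7](1) P2=[2,0,0,1,6,2](3)
Move 7: P1 pit4 -> P1=[0,7,5,1,0,8](2) P2=[3,1,1,1,6,2](3)
Move 8: P1 pit2 -> P1=[0,7,0,2,1,9](3) P2=[4,1,1,1,6,2](3)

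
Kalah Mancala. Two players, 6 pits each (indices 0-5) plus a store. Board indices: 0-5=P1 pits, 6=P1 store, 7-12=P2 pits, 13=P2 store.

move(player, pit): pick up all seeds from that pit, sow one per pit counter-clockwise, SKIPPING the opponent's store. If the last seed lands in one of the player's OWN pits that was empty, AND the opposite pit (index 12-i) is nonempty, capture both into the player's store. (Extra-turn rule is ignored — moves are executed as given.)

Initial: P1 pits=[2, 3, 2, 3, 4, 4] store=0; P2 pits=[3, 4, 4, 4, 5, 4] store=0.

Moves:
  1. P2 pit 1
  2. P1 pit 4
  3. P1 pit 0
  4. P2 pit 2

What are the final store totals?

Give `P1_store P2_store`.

Answer: 1 1

Derivation:
Move 1: P2 pit1 -> P1=[2,3,2,3,4,4](0) P2=[3,0,5,5,6,5](0)
Move 2: P1 pit4 -> P1=[2,3,2,3,0,5](1) P2=[4,1,5,5,6,5](0)
Move 3: P1 pit0 -> P1=[0,4,3,3,0,5](1) P2=[4,1,5,5,6,5](0)
Move 4: P2 pit2 -> P1=[1,4,3,3,0,5](1) P2=[4,1,0,6,7,6](1)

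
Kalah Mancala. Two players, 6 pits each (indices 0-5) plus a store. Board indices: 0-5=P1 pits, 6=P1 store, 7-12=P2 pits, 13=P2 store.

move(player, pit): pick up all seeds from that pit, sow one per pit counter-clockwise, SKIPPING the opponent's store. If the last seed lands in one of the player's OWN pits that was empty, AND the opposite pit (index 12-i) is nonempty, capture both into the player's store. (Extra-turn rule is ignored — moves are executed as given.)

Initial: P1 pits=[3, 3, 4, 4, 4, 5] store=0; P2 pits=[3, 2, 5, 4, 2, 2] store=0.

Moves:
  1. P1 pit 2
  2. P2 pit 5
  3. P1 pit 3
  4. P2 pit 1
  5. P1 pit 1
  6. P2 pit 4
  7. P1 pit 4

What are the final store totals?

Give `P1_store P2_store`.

Answer: 3 2

Derivation:
Move 1: P1 pit2 -> P1=[3,3,0,5,5,6](1) P2=[3,2,5,4,2,2](0)
Move 2: P2 pit5 -> P1=[4,3,0,5,5,6](1) P2=[3,2,5,4,2,0](1)
Move 3: P1 pit3 -> P1=[4,3,0,0,6,7](2) P2=[4,3,5,4,2,0](1)
Move 4: P2 pit1 -> P1=[4,3,0,0,6,7](2) P2=[4,0,6,5,3,0](1)
Move 5: P1 pit1 -> P1=[4,0,1,1,7,7](2) P2=[4,0,6,5,3,0](1)
Move 6: P2 pit4 -> P1=[5,0,1,1,7,7](2) P2=[4,0,6,5,0,1](2)
Move 7: P1 pit4 -> P1=[5,0,1,1,0,8](3) P2=[5,1,7,6,1,1](2)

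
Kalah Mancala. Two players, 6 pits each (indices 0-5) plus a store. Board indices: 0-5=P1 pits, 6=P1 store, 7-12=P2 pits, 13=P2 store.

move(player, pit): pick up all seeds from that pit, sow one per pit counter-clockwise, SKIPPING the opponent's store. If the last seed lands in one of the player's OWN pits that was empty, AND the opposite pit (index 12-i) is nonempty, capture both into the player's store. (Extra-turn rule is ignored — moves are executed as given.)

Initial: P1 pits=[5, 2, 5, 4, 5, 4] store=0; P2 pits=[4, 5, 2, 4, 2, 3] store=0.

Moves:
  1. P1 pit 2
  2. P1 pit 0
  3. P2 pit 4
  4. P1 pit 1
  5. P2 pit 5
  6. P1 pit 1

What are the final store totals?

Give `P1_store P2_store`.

Answer: 1 2

Derivation:
Move 1: P1 pit2 -> P1=[5,2,0,5,6,5](1) P2=[5,5,2,4,2,3](0)
Move 2: P1 pit0 -> P1=[0,3,1,6,7,6](1) P2=[5,5,2,4,2,3](0)
Move 3: P2 pit4 -> P1=[0,3,1,6,7,6](1) P2=[5,5,2,4,0,4](1)
Move 4: P1 pit1 -> P1=[0,0,2,7,8,6](1) P2=[5,5,2,4,0,4](1)
Move 5: P2 pit5 -> P1=[1,1,3,7,8,6](1) P2=[5,5,2,4,0,0](2)
Move 6: P1 pit1 -> P1=[1,0,4,7,8,6](1) P2=[5,5,2,4,0,0](2)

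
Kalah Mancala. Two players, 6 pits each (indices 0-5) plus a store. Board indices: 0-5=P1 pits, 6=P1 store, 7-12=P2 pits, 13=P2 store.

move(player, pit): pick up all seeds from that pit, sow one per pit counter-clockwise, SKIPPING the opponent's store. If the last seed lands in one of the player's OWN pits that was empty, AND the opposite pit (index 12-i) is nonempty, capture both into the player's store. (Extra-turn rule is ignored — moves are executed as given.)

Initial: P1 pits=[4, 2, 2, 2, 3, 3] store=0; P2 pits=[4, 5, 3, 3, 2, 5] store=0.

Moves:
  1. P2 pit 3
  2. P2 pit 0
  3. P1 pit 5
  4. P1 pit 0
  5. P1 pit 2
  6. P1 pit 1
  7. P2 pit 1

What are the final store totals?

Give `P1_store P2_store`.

Move 1: P2 pit3 -> P1=[4,2,2,2,3,3](0) P2=[4,5,3,0,3,6](1)
Move 2: P2 pit0 -> P1=[4,2,2,2,3,3](0) P2=[0,6,4,1,4,6](1)
Move 3: P1 pit5 -> P1=[4,2,2,2,3,0](1) P2=[1,7,4,1,4,6](1)
Move 4: P1 pit0 -> P1=[0,3,3,3,4,0](1) P2=[1,7,4,1,4,6](1)
Move 5: P1 pit2 -> P1=[0,3,0,4,5,0](3) P2=[0,7,4,1,4,6](1)
Move 6: P1 pit1 -> P1=[0,0,1,5,6,0](3) P2=[0,7,4,1,4,6](1)
Move 7: P2 pit1 -> P1=[1,1,1,5,6,0](3) P2=[0,0,5,2,5,7](2)

Answer: 3 2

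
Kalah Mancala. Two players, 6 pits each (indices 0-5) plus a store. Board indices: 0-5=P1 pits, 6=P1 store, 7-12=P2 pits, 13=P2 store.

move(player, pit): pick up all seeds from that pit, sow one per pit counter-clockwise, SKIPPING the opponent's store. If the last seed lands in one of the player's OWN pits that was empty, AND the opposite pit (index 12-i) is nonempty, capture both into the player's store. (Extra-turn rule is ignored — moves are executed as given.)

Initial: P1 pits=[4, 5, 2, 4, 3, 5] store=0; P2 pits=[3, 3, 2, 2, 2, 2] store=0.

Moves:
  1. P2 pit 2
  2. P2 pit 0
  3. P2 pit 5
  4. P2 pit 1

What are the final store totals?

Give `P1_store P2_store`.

Answer: 0 7

Derivation:
Move 1: P2 pit2 -> P1=[4,5,2,4,3,5](0) P2=[3,3,0,3,3,2](0)
Move 2: P2 pit0 -> P1=[4,5,2,4,3,5](0) P2=[0,4,1,4,3,2](0)
Move 3: P2 pit5 -> P1=[5,5,2,4,3,5](0) P2=[0,4,1,4,3,0](1)
Move 4: P2 pit1 -> P1=[0,5,2,4,3,5](0) P2=[0,0,2,5,4,0](7)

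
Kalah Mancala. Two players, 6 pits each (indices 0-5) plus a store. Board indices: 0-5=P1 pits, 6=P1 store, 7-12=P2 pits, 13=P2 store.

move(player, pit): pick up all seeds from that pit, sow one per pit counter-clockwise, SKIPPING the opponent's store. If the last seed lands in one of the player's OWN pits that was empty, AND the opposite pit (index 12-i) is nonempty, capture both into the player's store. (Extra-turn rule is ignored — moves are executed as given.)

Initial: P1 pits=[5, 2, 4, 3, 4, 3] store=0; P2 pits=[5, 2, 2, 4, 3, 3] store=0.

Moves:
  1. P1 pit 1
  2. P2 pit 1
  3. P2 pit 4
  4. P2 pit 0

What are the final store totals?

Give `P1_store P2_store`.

Answer: 0 1

Derivation:
Move 1: P1 pit1 -> P1=[5,0,5,4,4,3](0) P2=[5,2,2,4,3,3](0)
Move 2: P2 pit1 -> P1=[5,0,5,4,4,3](0) P2=[5,0,3,5,3,3](0)
Move 3: P2 pit4 -> P1=[6,0,5,4,4,3](0) P2=[5,0,3,5,0,4](1)
Move 4: P2 pit0 -> P1=[6,0,5,4,4,3](0) P2=[0,1,4,6,1,5](1)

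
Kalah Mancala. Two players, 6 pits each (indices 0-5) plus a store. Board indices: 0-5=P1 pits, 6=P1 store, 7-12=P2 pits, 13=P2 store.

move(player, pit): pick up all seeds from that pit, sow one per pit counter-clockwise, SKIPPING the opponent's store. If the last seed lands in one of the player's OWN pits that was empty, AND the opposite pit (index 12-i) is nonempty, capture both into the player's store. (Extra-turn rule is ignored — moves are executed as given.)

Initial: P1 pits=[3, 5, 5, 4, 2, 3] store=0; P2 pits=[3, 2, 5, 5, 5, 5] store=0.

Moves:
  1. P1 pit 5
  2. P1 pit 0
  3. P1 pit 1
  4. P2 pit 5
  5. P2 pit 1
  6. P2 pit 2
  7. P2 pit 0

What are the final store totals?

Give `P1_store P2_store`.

Answer: 2 2

Derivation:
Move 1: P1 pit5 -> P1=[3,5,5,4,2,0](1) P2=[4,3,5,5,5,5](0)
Move 2: P1 pit0 -> P1=[0,6,6,5,2,0](1) P2=[4,3,5,5,5,5](0)
Move 3: P1 pit1 -> P1=[0,0,7,6,3,1](2) P2=[5,3,5,5,5,5](0)
Move 4: P2 pit5 -> P1=[1,1,8,7,3,1](2) P2=[5,3,5,5,5,0](1)
Move 5: P2 pit1 -> P1=[1,1,8,7,3,1](2) P2=[5,0,6,6,6,0](1)
Move 6: P2 pit2 -> P1=[2,2,8,7,3,1](2) P2=[5,0,0,7,7,1](2)
Move 7: P2 pit0 -> P1=[2,2,8,7,3,1](2) P2=[0,1,1,8,8,2](2)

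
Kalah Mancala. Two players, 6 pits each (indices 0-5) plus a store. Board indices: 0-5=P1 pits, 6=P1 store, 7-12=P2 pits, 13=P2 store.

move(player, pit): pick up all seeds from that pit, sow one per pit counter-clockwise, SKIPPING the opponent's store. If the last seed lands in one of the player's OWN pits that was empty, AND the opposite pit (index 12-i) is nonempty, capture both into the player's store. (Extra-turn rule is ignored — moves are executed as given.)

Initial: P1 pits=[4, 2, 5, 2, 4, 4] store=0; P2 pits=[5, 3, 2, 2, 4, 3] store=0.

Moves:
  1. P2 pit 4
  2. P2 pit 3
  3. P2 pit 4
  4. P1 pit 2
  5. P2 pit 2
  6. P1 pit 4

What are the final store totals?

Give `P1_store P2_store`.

Move 1: P2 pit4 -> P1=[5,3,5,2,4,4](0) P2=[5,3,2,2,0,4](1)
Move 2: P2 pit3 -> P1=[5,3,5,2,4,4](0) P2=[5,3,2,0,1,5](1)
Move 3: P2 pit4 -> P1=[5,3,5,2,4,4](0) P2=[5,3,2,0,0,6](1)
Move 4: P1 pit2 -> P1=[5,3,0,3,5,5](1) P2=[6,3,2,0,0,6](1)
Move 5: P2 pit2 -> P1=[5,0,0,3,5,5](1) P2=[6,3,0,1,0,6](5)
Move 6: P1 pit4 -> P1=[5,0,0,3,0,6](2) P2=[7,4,1,1,0,6](5)

Answer: 2 5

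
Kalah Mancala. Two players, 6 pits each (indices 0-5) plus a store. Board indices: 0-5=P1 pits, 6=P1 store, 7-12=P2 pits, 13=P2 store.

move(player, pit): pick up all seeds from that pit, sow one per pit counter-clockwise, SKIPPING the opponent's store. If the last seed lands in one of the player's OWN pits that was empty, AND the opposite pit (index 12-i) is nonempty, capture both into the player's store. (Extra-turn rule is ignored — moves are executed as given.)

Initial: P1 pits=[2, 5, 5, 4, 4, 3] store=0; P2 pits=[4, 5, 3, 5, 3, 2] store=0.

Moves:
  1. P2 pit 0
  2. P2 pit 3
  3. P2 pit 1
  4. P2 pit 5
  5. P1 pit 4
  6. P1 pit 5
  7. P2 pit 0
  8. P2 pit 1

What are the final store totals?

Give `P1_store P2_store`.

Move 1: P2 pit0 -> P1=[2,5,5,4,4,3](0) P2=[0,6,4,6,4,2](0)
Move 2: P2 pit3 -> P1=[3,6,6,4,4,3](0) P2=[0,6,4,0,5,3](1)
Move 3: P2 pit1 -> P1=[4,6,6,4,4,3](0) P2=[0,0,5,1,6,4](2)
Move 4: P2 pit5 -> P1=[5,7,7,4,4,3](0) P2=[0,0,5,1,6,0](3)
Move 5: P1 pit4 -> P1=[5,7,7,4,0,4](1) P2=[1,1,5,1,6,0](3)
Move 6: P1 pit5 -> P1=[5,7,7,4,0,0](2) P2=[2,2,6,1,6,0](3)
Move 7: P2 pit0 -> P1=[5,7,7,4,0,0](2) P2=[0,3,7,1,6,0](3)
Move 8: P2 pit1 -> P1=[5,7,7,4,0,0](2) P2=[0,0,8,2,7,0](3)

Answer: 2 3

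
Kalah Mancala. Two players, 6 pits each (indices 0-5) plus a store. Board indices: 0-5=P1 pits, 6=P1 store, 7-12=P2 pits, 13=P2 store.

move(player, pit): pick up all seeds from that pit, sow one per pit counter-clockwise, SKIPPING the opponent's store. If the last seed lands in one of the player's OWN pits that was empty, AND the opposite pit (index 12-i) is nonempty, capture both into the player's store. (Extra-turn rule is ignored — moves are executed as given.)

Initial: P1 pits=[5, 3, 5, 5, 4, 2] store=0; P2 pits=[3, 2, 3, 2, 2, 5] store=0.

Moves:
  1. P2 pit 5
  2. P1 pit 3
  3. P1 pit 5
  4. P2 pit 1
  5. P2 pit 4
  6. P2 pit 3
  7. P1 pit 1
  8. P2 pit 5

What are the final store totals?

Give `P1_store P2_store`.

Answer: 8 11

Derivation:
Move 1: P2 pit5 -> P1=[6,4,6,6,4,2](0) P2=[3,2,3,2,2,0](1)
Move 2: P1 pit3 -> P1=[6,4,6,0,5,3](1) P2=[4,3,4,2,2,0](1)
Move 3: P1 pit5 -> P1=[6,4,6,0,5,0](2) P2=[5,4,4,2,2,0](1)
Move 4: P2 pit1 -> P1=[0,4,6,0,5,0](2) P2=[5,0,5,3,3,0](8)
Move 5: P2 pit4 -> P1=[1,4,6,0,5,0](2) P2=[5,0,5,3,0,1](9)
Move 6: P2 pit3 -> P1=[1,4,6,0,5,0](2) P2=[5,0,5,0,1,2](10)
Move 7: P1 pit1 -> P1=[1,0,7,1,6,0](8) P2=[0,0,5,0,1,2](10)
Move 8: P2 pit5 -> P1=[2,0,7,1,6,0](8) P2=[0,0,5,0,1,0](11)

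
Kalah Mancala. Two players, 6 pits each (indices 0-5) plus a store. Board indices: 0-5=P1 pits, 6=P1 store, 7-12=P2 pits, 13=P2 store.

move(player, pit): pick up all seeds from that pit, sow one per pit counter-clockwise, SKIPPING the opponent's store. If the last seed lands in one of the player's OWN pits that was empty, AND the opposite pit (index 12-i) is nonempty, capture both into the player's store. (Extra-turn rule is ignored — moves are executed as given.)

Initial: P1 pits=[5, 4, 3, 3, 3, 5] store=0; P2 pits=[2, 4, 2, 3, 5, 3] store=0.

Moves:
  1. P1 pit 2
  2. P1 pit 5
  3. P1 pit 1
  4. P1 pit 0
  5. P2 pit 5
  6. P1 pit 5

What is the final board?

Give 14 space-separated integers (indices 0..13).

Move 1: P1 pit2 -> P1=[5,4,0,4,4,6](0) P2=[2,4,2,3,5,3](0)
Move 2: P1 pit5 -> P1=[5,4,0,4,4,0](1) P2=[3,5,3,4,6,3](0)
Move 3: P1 pit1 -> P1=[5,0,1,5,5,0](5) P2=[0,5,3,4,6,3](0)
Move 4: P1 pit0 -> P1=[0,1,2,6,6,1](5) P2=[0,5,3,4,6,3](0)
Move 5: P2 pit5 -> P1=[1,2,2,6,6,1](5) P2=[0,5,3,4,6,0](1)
Move 6: P1 pit5 -> P1=[1,2,2,6,6,0](6) P2=[0,5,3,4,6,0](1)

Answer: 1 2 2 6 6 0 6 0 5 3 4 6 0 1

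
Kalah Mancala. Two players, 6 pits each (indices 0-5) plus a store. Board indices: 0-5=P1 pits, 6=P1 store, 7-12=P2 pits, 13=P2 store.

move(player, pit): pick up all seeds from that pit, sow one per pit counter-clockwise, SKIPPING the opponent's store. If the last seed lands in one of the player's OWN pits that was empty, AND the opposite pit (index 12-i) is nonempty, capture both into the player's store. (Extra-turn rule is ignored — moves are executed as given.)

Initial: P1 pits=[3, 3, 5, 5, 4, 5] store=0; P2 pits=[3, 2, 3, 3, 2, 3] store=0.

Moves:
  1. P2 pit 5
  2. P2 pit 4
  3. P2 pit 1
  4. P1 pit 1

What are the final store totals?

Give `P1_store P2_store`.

Move 1: P2 pit5 -> P1=[4,4,5,5,4,5](0) P2=[3,2,3,3,2,0](1)
Move 2: P2 pit4 -> P1=[4,4,5,5,4,5](0) P2=[3,2,3,3,0,1](2)
Move 3: P2 pit1 -> P1=[4,4,5,5,4,5](0) P2=[3,0,4,4,0,1](2)
Move 4: P1 pit1 -> P1=[4,0,6,6,5,6](0) P2=[3,0,4,4,0,1](2)

Answer: 0 2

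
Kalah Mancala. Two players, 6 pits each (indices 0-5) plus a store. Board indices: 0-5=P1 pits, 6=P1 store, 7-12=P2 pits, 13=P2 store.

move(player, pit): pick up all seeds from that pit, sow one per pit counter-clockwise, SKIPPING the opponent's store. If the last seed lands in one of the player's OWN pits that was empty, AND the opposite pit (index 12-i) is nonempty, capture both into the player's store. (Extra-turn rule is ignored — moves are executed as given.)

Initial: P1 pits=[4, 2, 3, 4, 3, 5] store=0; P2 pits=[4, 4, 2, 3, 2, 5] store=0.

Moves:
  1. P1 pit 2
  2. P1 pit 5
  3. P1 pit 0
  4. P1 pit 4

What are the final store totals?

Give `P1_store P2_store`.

Answer: 2 0

Derivation:
Move 1: P1 pit2 -> P1=[4,2,0,5,4,6](0) P2=[4,4,2,3,2,5](0)
Move 2: P1 pit5 -> P1=[4,2,0,5,4,0](1) P2=[5,5,3,4,3,5](0)
Move 3: P1 pit0 -> P1=[0,3,1,6,5,0](1) P2=[5,5,3,4,3,5](0)
Move 4: P1 pit4 -> P1=[0,3,1,6,0,1](2) P2=[6,6,4,4,3,5](0)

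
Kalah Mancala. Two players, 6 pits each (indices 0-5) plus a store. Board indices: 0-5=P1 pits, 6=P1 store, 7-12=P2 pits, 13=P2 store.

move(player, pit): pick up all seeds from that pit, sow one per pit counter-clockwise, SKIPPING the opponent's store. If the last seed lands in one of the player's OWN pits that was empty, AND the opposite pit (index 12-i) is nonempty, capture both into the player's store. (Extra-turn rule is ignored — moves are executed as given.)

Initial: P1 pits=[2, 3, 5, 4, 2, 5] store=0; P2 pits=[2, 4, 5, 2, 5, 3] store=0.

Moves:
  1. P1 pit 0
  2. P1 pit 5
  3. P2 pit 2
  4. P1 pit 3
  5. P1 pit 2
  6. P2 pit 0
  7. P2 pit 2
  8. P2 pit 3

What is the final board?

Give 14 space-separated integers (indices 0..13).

Answer: 2 6 1 1 4 2 3 0 7 0 0 8 6 2

Derivation:
Move 1: P1 pit0 -> P1=[0,4,6,4,2,5](0) P2=[2,4,5,2,5,3](0)
Move 2: P1 pit5 -> P1=[0,4,6,4,2,0](1) P2=[3,5,6,3,5,3](0)
Move 3: P2 pit2 -> P1=[1,5,6,4,2,0](1) P2=[3,5,0,4,6,4](1)
Move 4: P1 pit3 -> P1=[1,5,6,0,3,1](2) P2=[4,5,0,4,6,4](1)
Move 5: P1 pit2 -> P1=[1,5,0,1,4,2](3) P2=[5,6,0,4,6,4](1)
Move 6: P2 pit0 -> P1=[1,5,0,1,4,2](3) P2=[0,7,1,5,7,5](1)
Move 7: P2 pit2 -> P1=[1,5,0,1,4,2](3) P2=[0,7,0,6,7,5](1)
Move 8: P2 pit3 -> P1=[2,6,1,1,4,2](3) P2=[0,7,0,0,8,6](2)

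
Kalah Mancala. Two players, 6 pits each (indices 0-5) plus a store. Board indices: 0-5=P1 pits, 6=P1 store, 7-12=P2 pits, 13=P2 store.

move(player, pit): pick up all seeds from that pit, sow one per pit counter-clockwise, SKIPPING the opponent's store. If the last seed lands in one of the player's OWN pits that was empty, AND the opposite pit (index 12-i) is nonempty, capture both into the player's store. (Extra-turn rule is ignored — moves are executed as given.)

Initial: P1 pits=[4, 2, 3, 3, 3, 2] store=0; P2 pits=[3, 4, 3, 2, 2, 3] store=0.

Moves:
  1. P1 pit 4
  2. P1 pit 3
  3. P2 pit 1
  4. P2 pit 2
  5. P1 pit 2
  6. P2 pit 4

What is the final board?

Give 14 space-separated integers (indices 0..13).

Answer: 5 3 0 1 2 5 2 4 0 0 4 0 6 2

Derivation:
Move 1: P1 pit4 -> P1=[4,2,3,3,0,3](1) P2=[4,4,3,2,2,3](0)
Move 2: P1 pit3 -> P1=[4,2,3,0,1,4](2) P2=[4,4,3,2,2,3](0)
Move 3: P2 pit1 -> P1=[4,2,3,0,1,4](2) P2=[4,0,4,3,3,4](0)
Move 4: P2 pit2 -> P1=[4,2,3,0,1,4](2) P2=[4,0,0,4,4,5](1)
Move 5: P1 pit2 -> P1=[4,2,0,1,2,5](2) P2=[4,0,0,4,4,5](1)
Move 6: P2 pit4 -> P1=[5,3,0,1,2,5](2) P2=[4,0,0,4,0,6](2)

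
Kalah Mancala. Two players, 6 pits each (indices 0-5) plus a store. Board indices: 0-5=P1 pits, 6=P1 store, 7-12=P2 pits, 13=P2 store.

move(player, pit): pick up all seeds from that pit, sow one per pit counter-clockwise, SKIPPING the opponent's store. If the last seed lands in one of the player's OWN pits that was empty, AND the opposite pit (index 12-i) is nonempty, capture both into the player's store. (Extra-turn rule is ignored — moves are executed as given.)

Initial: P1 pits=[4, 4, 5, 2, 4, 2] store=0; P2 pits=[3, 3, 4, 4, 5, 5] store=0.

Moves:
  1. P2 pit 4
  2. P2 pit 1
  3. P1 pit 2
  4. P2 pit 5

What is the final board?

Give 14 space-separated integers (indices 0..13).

Answer: 6 1 1 4 6 3 1 4 1 5 5 0 0 8

Derivation:
Move 1: P2 pit4 -> P1=[5,5,6,2,4,2](0) P2=[3,3,4,4,0,6](1)
Move 2: P2 pit1 -> P1=[5,0,6,2,4,2](0) P2=[3,0,5,5,0,6](7)
Move 3: P1 pit2 -> P1=[5,0,0,3,5,3](1) P2=[4,1,5,5,0,6](7)
Move 4: P2 pit5 -> P1=[6,1,1,4,6,3](1) P2=[4,1,5,5,0,0](8)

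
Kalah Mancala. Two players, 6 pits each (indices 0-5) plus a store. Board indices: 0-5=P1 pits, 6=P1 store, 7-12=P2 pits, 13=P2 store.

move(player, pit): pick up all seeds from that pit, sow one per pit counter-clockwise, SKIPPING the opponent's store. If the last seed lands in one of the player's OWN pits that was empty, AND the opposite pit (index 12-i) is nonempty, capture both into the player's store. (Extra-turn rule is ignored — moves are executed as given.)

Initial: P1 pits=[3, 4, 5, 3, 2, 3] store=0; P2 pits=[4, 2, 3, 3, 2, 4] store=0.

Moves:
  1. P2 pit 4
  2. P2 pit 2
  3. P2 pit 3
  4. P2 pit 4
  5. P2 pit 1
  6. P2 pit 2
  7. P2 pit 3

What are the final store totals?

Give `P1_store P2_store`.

Answer: 0 14

Derivation:
Move 1: P2 pit4 -> P1=[3,4,5,3,2,3](0) P2=[4,2,3,3,0,5](1)
Move 2: P2 pit2 -> P1=[3,4,5,3,2,3](0) P2=[4,2,0,4,1,6](1)
Move 3: P2 pit3 -> P1=[4,4,5,3,2,3](0) P2=[4,2,0,0,2,7](2)
Move 4: P2 pit4 -> P1=[4,4,5,3,2,3](0) P2=[4,2,0,0,0,8](3)
Move 5: P2 pit1 -> P1=[4,4,0,3,2,3](0) P2=[4,0,1,0,0,8](9)
Move 6: P2 pit2 -> P1=[4,4,0,3,2,3](0) P2=[4,0,0,1,0,8](9)
Move 7: P2 pit3 -> P1=[4,0,0,3,2,3](0) P2=[4,0,0,0,0,8](14)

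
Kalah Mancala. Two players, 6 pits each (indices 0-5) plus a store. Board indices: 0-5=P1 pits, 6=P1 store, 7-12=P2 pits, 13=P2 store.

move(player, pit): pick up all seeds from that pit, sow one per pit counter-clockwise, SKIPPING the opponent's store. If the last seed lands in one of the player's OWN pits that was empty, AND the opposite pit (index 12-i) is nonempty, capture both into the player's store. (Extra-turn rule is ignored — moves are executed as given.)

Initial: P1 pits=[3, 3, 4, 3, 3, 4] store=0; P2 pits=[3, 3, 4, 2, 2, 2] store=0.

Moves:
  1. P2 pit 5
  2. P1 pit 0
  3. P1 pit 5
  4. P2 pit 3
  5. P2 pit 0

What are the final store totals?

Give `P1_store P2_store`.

Move 1: P2 pit5 -> P1=[4,3,4,3,3,4](0) P2=[3,3,4,2,2,0](1)
Move 2: P1 pit0 -> P1=[0,4,5,4,4,4](0) P2=[3,3,4,2,2,0](1)
Move 3: P1 pit5 -> P1=[0,4,5,4,4,0](1) P2=[4,4,5,2,2,0](1)
Move 4: P2 pit3 -> P1=[0,4,5,4,4,0](1) P2=[4,4,5,0,3,1](1)
Move 5: P2 pit0 -> P1=[0,4,5,4,4,0](1) P2=[0,5,6,1,4,1](1)

Answer: 1 1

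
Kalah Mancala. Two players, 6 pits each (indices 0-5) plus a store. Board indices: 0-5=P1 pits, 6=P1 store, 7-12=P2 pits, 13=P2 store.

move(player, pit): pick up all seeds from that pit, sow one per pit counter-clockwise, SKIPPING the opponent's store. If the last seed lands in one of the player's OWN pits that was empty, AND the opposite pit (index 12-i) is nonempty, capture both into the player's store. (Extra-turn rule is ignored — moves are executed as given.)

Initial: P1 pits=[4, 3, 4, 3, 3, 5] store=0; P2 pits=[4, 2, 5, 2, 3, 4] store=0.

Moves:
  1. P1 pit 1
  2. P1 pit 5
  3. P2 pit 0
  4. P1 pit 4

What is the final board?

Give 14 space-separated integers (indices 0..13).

Move 1: P1 pit1 -> P1=[4,0,5,4,4,5](0) P2=[4,2,5,2,3,4](0)
Move 2: P1 pit5 -> P1=[4,0,5,4,4,0](1) P2=[5,3,6,3,3,4](0)
Move 3: P2 pit0 -> P1=[4,0,5,4,4,0](1) P2=[0,4,7,4,4,5](0)
Move 4: P1 pit4 -> P1=[4,0,5,4,0,1](2) P2=[1,5,7,4,4,5](0)

Answer: 4 0 5 4 0 1 2 1 5 7 4 4 5 0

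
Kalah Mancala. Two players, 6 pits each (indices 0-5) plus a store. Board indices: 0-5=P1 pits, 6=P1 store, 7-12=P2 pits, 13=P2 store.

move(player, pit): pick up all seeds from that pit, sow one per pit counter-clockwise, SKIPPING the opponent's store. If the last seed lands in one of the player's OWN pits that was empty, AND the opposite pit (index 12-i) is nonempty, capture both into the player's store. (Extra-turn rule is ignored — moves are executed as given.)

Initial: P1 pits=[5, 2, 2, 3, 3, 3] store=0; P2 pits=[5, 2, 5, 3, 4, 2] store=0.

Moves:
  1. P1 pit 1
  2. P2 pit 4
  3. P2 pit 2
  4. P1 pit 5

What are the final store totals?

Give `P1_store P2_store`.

Answer: 1 2

Derivation:
Move 1: P1 pit1 -> P1=[5,0,3,4,3,3](0) P2=[5,2,5,3,4,2](0)
Move 2: P2 pit4 -> P1=[6,1,3,4,3,3](0) P2=[5,2,5,3,0,3](1)
Move 3: P2 pit2 -> P1=[7,1,3,4,3,3](0) P2=[5,2,0,4,1,4](2)
Move 4: P1 pit5 -> P1=[7,1,3,4,3,0](1) P2=[6,3,0,4,1,4](2)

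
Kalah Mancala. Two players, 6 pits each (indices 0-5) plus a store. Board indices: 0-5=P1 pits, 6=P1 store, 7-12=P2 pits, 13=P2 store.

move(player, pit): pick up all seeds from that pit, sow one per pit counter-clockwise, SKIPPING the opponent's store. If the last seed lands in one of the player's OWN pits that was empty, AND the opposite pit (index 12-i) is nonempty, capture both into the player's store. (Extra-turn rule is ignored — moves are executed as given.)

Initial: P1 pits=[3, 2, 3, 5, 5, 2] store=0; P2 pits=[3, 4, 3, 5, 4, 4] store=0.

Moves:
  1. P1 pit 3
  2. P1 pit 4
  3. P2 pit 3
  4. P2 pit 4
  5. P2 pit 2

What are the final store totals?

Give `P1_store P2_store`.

Answer: 2 3

Derivation:
Move 1: P1 pit3 -> P1=[3,2,3,0,6,3](1) P2=[4,5,3,5,4,4](0)
Move 2: P1 pit4 -> P1=[3,2,3,0,0,4](2) P2=[5,6,4,6,4,4](0)
Move 3: P2 pit3 -> P1=[4,3,4,0,0,4](2) P2=[5,6,4,0,5,5](1)
Move 4: P2 pit4 -> P1=[5,4,5,0,0,4](2) P2=[5,6,4,0,0,6](2)
Move 5: P2 pit2 -> P1=[5,4,5,0,0,4](2) P2=[5,6,0,1,1,7](3)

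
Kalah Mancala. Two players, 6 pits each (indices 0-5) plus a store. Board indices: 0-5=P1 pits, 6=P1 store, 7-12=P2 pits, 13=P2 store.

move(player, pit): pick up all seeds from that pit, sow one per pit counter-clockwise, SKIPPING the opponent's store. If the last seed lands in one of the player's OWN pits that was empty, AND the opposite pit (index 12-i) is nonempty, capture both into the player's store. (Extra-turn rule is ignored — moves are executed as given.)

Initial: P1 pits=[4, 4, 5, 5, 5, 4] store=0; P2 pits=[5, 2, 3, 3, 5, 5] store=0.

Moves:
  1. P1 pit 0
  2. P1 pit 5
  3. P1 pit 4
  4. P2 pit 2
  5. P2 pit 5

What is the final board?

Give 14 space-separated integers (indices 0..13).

Move 1: P1 pit0 -> P1=[0,5,6,6,6,4](0) P2=[5,2,3,3,5,5](0)
Move 2: P1 pit5 -> P1=[0,5,6,6,6,0](1) P2=[6,3,4,3,5,5](0)
Move 3: P1 pit4 -> P1=[0,5,6,6,0,1](2) P2=[7,4,5,4,5,5](0)
Move 4: P2 pit2 -> P1=[1,5,6,6,0,1](2) P2=[7,4,0,5,6,6](1)
Move 5: P2 pit5 -> P1=[2,6,7,7,1,1](2) P2=[7,4,0,5,6,0](2)

Answer: 2 6 7 7 1 1 2 7 4 0 5 6 0 2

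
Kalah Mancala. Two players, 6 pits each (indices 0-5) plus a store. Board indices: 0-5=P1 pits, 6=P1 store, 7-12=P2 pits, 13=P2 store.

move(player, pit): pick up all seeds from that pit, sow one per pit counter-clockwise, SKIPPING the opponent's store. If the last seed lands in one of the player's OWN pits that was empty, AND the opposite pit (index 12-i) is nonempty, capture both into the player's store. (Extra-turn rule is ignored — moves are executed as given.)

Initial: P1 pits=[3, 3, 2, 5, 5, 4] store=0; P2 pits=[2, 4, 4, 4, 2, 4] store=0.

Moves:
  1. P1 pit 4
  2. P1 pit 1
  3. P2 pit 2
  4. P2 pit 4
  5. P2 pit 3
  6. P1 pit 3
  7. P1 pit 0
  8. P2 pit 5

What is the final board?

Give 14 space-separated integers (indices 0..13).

Move 1: P1 pit4 -> P1=[3,3,2,5,0,5](1) P2=[3,5,5,4,2,4](0)
Move 2: P1 pit1 -> P1=[3,0,3,6,0,5](7) P2=[3,0,5,4,2,4](0)
Move 3: P2 pit2 -> P1=[4,0,3,6,0,5](7) P2=[3,0,0,5,3,5](1)
Move 4: P2 pit4 -> P1=[5,0,3,6,0,5](7) P2=[3,0,0,5,0,6](2)
Move 5: P2 pit3 -> P1=[6,1,3,6,0,5](7) P2=[3,0,0,0,1,7](3)
Move 6: P1 pit3 -> P1=[6,1,3,0,1,6](8) P2=[4,1,1,0,1,7](3)
Move 7: P1 pit0 -> P1=[0,2,4,1,2,7](9) P2=[4,1,1,0,1,7](3)
Move 8: P2 pit5 -> P1=[1,3,5,2,3,8](9) P2=[4,1,1,0,1,0](4)

Answer: 1 3 5 2 3 8 9 4 1 1 0 1 0 4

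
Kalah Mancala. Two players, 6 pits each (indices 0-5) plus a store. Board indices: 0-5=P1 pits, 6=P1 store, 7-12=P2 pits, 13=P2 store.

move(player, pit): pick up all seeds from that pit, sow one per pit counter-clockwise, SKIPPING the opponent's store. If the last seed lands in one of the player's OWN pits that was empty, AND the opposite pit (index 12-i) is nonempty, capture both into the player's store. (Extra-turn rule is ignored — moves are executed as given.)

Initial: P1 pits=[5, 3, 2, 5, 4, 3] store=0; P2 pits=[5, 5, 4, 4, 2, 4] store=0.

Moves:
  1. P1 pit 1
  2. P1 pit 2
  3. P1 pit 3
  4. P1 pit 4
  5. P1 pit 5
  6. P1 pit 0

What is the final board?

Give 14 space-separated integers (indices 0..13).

Move 1: P1 pit1 -> P1=[5,0,3,6,5,3](0) P2=[5,5,4,4,2,4](0)
Move 2: P1 pit2 -> P1=[5,0,0,7,6,4](0) P2=[5,5,4,4,2,4](0)
Move 3: P1 pit3 -> P1=[5,0,0,0,7,5](1) P2=[6,6,5,5,2,4](0)
Move 4: P1 pit4 -> P1=[5,0,0,0,0,6](2) P2=[7,7,6,6,3,4](0)
Move 5: P1 pit5 -> P1=[5,0,0,0,0,0](3) P2=[8,8,7,7,4,4](0)
Move 6: P1 pit0 -> P1=[0,1,1,1,1,0](12) P2=[0,8,7,7,4,4](0)

Answer: 0 1 1 1 1 0 12 0 8 7 7 4 4 0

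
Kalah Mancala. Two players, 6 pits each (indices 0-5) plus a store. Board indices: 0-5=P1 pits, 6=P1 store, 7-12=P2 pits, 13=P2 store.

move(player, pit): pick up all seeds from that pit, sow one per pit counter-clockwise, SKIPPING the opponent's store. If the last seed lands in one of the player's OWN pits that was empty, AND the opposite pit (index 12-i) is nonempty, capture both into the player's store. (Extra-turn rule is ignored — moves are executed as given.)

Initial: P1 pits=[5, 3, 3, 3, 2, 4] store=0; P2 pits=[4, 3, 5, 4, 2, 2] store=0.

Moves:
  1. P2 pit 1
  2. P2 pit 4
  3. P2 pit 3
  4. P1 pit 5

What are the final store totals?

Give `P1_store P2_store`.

Move 1: P2 pit1 -> P1=[5,3,3,3,2,4](0) P2=[4,0,6,5,3,2](0)
Move 2: P2 pit4 -> P1=[6,3,3,3,2,4](0) P2=[4,0,6,5,0,3](1)
Move 3: P2 pit3 -> P1=[7,4,3,3,2,4](0) P2=[4,0,6,0,1,4](2)
Move 4: P1 pit5 -> P1=[7,4,3,3,2,0](1) P2=[5,1,7,0,1,4](2)

Answer: 1 2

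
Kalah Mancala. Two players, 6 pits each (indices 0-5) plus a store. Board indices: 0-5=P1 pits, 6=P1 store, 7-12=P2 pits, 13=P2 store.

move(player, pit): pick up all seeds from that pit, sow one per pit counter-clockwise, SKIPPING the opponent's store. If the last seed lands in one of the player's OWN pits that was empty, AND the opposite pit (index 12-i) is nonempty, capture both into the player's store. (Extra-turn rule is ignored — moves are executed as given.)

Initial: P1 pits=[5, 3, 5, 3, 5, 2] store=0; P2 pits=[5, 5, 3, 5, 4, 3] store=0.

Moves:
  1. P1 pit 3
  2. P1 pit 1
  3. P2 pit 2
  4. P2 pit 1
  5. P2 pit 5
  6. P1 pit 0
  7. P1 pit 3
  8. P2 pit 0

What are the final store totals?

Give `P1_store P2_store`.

Answer: 3 2

Derivation:
Move 1: P1 pit3 -> P1=[5,3,5,0,6,3](1) P2=[5,5,3,5,4,3](0)
Move 2: P1 pit1 -> P1=[5,0,6,1,7,3](1) P2=[5,5,3,5,4,3](0)
Move 3: P2 pit2 -> P1=[5,0,6,1,7,3](1) P2=[5,5,0,6,5,4](0)
Move 4: P2 pit1 -> P1=[5,0,6,1,7,3](1) P2=[5,0,1,7,6,5](1)
Move 5: P2 pit5 -> P1=[6,1,7,2,7,3](1) P2=[5,0,1,7,6,0](2)
Move 6: P1 pit0 -> P1=[0,2,8,3,8,4](2) P2=[5,0,1,7,6,0](2)
Move 7: P1 pit3 -> P1=[0,2,8,0,9,5](3) P2=[5,0,1,7,6,0](2)
Move 8: P2 pit0 -> P1=[0,2,8,0,9,5](3) P2=[0,1,2,8,7,1](2)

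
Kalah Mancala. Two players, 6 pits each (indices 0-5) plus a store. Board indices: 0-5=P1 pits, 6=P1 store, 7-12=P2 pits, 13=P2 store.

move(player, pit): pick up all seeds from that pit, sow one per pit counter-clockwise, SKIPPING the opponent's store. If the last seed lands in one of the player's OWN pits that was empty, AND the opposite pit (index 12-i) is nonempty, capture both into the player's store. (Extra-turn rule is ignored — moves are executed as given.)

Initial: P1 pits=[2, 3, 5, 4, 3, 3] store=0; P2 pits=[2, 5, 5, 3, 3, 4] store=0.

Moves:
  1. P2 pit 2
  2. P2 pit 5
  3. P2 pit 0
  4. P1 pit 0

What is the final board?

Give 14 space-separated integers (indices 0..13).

Answer: 0 5 7 1 4 3 0 0 6 0 4 4 0 8

Derivation:
Move 1: P2 pit2 -> P1=[3,3,5,4,3,3](0) P2=[2,5,0,4,4,5](1)
Move 2: P2 pit5 -> P1=[4,4,6,5,3,3](0) P2=[2,5,0,4,4,0](2)
Move 3: P2 pit0 -> P1=[4,4,6,0,3,3](0) P2=[0,6,0,4,4,0](8)
Move 4: P1 pit0 -> P1=[0,5,7,1,4,3](0) P2=[0,6,0,4,4,0](8)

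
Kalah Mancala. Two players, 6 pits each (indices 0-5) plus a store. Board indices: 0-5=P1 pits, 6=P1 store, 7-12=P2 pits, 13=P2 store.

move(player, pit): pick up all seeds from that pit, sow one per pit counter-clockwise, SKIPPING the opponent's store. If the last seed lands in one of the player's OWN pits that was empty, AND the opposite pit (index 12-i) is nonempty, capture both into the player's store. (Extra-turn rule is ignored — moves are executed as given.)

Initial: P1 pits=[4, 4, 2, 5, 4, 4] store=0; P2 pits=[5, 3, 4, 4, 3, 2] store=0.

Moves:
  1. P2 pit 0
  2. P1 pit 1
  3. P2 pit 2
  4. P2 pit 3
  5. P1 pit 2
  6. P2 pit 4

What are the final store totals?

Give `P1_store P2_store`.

Answer: 1 3

Derivation:
Move 1: P2 pit0 -> P1=[4,4,2,5,4,4](0) P2=[0,4,5,5,4,3](0)
Move 2: P1 pit1 -> P1=[4,0,3,6,5,5](0) P2=[0,4,5,5,4,3](0)
Move 3: P2 pit2 -> P1=[5,0,3,6,5,5](0) P2=[0,4,0,6,5,4](1)
Move 4: P2 pit3 -> P1=[6,1,4,6,5,5](0) P2=[0,4,0,0,6,5](2)
Move 5: P1 pit2 -> P1=[6,1,0,7,6,6](1) P2=[0,4,0,0,6,5](2)
Move 6: P2 pit4 -> P1=[7,2,1,8,6,6](1) P2=[0,4,0,0,0,6](3)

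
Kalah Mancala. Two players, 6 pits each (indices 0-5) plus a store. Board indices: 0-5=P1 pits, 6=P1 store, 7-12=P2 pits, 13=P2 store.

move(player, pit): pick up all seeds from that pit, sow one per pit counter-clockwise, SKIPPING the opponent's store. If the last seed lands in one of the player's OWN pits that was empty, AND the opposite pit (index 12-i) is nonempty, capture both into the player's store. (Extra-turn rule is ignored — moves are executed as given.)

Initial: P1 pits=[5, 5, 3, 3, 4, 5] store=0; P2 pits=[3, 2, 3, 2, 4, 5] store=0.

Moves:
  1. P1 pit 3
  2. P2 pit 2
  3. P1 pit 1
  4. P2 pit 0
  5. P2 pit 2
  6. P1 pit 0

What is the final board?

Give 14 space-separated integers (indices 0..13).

Move 1: P1 pit3 -> P1=[5,5,3,0,5,6](1) P2=[3,2,3,2,4,5](0)
Move 2: P2 pit2 -> P1=[5,5,3,0,5,6](1) P2=[3,2,0,3,5,6](0)
Move 3: P1 pit1 -> P1=[5,0,4,1,6,7](2) P2=[3,2,0,3,5,6](0)
Move 4: P2 pit0 -> P1=[5,0,4,1,6,7](2) P2=[0,3,1,4,5,6](0)
Move 5: P2 pit2 -> P1=[5,0,4,1,6,7](2) P2=[0,3,0,5,5,6](0)
Move 6: P1 pit0 -> P1=[0,1,5,2,7,8](2) P2=[0,3,0,5,5,6](0)

Answer: 0 1 5 2 7 8 2 0 3 0 5 5 6 0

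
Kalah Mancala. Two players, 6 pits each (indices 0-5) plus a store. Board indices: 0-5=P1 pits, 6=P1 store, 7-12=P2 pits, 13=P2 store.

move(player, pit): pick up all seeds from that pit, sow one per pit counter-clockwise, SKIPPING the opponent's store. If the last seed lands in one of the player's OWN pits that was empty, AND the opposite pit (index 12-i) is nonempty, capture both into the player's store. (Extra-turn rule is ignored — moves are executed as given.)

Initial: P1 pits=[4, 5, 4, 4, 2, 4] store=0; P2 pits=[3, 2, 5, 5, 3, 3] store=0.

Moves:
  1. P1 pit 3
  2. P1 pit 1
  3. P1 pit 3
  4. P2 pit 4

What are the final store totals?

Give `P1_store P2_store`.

Answer: 2 1

Derivation:
Move 1: P1 pit3 -> P1=[4,5,4,0,3,5](1) P2=[4,2,5,5,3,3](0)
Move 2: P1 pit1 -> P1=[4,0,5,1,4,6](2) P2=[4,2,5,5,3,3](0)
Move 3: P1 pit3 -> P1=[4,0,5,0,5,6](2) P2=[4,2,5,5,3,3](0)
Move 4: P2 pit4 -> P1=[5,0,5,0,5,6](2) P2=[4,2,5,5,0,4](1)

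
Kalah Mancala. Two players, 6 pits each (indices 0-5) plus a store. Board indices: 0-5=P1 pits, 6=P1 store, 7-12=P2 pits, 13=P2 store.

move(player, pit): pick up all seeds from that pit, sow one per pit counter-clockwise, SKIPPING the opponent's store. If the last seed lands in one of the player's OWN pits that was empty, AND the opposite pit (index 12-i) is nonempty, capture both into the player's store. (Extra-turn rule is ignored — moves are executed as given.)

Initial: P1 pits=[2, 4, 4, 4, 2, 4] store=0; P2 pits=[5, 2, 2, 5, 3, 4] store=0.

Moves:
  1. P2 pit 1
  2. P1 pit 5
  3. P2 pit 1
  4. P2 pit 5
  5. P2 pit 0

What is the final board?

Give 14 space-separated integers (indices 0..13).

Move 1: P2 pit1 -> P1=[2,4,4,4,2,4](0) P2=[5,0,3,6,3,4](0)
Move 2: P1 pit5 -> P1=[2,4,4,4,2,0](1) P2=[6,1,4,6,3,4](0)
Move 3: P2 pit1 -> P1=[2,4,4,4,2,0](1) P2=[6,0,5,6,3,4](0)
Move 4: P2 pit5 -> P1=[3,5,5,4,2,0](1) P2=[6,0,5,6,3,0](1)
Move 5: P2 pit0 -> P1=[3,5,5,4,2,0](1) P2=[0,1,6,7,4,1](2)

Answer: 3 5 5 4 2 0 1 0 1 6 7 4 1 2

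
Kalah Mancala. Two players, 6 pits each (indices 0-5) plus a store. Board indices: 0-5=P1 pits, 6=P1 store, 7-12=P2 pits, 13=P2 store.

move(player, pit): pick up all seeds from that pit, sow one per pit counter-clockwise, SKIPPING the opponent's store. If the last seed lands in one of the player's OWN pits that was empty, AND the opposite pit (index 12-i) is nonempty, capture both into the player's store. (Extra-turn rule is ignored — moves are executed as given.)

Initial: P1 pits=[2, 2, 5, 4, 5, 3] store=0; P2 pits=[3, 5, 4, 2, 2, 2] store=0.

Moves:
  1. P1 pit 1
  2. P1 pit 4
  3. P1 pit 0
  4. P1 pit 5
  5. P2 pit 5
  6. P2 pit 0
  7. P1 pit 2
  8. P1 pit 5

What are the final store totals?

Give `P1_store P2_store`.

Move 1: P1 pit1 -> P1=[2,0,6,5,5,3](0) P2=[3,5,4,2,2,2](0)
Move 2: P1 pit4 -> P1=[2,0,6,5,0,4](1) P2=[4,6,5,2,2,2](0)
Move 3: P1 pit0 -> P1=[0,1,7,5,0,4](1) P2=[4,6,5,2,2,2](0)
Move 4: P1 pit5 -> P1=[0,1,7,5,0,0](2) P2=[5,7,6,2,2,2](0)
Move 5: P2 pit5 -> P1=[1,1,7,5,0,0](2) P2=[5,7,6,2,2,0](1)
Move 6: P2 pit0 -> P1=[0,1,7,5,0,0](2) P2=[0,8,7,3,3,0](3)
Move 7: P1 pit2 -> P1=[0,1,0,6,1,1](3) P2=[1,9,8,3,3,0](3)
Move 8: P1 pit5 -> P1=[0,1,0,6,1,0](4) P2=[1,9,8,3,3,0](3)

Answer: 4 3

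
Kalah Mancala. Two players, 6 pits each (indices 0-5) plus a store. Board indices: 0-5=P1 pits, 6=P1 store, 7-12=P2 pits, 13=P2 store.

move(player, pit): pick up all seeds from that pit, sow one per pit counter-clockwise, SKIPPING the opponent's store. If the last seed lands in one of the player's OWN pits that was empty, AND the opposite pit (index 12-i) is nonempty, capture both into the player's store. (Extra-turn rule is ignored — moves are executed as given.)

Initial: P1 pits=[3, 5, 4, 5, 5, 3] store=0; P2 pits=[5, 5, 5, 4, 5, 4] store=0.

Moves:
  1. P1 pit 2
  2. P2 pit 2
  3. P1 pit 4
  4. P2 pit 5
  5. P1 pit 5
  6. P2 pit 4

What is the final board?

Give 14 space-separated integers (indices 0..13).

Answer: 6 7 2 8 0 0 3 7 7 2 7 0 1 3

Derivation:
Move 1: P1 pit2 -> P1=[3,5,0,6,6,4](1) P2=[5,5,5,4,5,4](0)
Move 2: P2 pit2 -> P1=[4,5,0,6,6,4](1) P2=[5,5,0,5,6,5](1)
Move 3: P1 pit4 -> P1=[4,5,0,6,0,5](2) P2=[6,6,1,6,6,5](1)
Move 4: P2 pit5 -> P1=[5,6,1,7,0,5](2) P2=[6,6,1,6,6,0](2)
Move 5: P1 pit5 -> P1=[5,6,1,7,0,0](3) P2=[7,7,2,7,6,0](2)
Move 6: P2 pit4 -> P1=[6,7,2,8,0,0](3) P2=[7,7,2,7,0,1](3)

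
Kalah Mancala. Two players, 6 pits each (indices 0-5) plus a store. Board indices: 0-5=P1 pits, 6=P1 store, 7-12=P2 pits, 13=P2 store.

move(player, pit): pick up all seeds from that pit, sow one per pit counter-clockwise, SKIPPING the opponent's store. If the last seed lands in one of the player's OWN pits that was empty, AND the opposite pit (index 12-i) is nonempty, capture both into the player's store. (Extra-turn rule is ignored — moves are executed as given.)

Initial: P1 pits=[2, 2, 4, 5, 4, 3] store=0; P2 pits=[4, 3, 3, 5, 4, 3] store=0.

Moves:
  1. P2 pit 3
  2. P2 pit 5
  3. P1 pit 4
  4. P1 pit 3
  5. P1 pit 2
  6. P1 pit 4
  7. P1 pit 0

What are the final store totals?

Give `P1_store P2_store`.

Answer: 10 2

Derivation:
Move 1: P2 pit3 -> P1=[3,3,4,5,4,3](0) P2=[4,3,3,0,5,4](1)
Move 2: P2 pit5 -> P1=[4,4,5,5,4,3](0) P2=[4,3,3,0,5,0](2)
Move 3: P1 pit4 -> P1=[4,4,5,5,0,4](1) P2=[5,4,3,0,5,0](2)
Move 4: P1 pit3 -> P1=[4,4,5,0,1,5](2) P2=[6,5,3,0,5,0](2)
Move 5: P1 pit2 -> P1=[4,4,0,1,2,6](3) P2=[7,5,3,0,5,0](2)
Move 6: P1 pit4 -> P1=[4,4,0,1,0,7](4) P2=[7,5,3,0,5,0](2)
Move 7: P1 pit0 -> P1=[0,5,1,2,0,7](10) P2=[7,0,3,0,5,0](2)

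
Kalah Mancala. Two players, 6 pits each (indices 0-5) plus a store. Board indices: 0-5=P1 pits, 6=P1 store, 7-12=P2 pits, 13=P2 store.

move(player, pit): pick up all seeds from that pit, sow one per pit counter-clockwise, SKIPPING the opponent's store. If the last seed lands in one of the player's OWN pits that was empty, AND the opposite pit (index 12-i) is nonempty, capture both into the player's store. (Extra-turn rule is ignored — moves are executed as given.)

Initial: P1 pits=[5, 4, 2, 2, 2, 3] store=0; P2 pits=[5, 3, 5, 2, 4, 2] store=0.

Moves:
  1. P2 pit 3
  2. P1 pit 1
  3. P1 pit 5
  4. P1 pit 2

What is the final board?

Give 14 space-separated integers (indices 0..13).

Move 1: P2 pit3 -> P1=[5,4,2,2,2,3](0) P2=[5,3,5,0,5,3](0)
Move 2: P1 pit1 -> P1=[5,0,3,3,3,4](0) P2=[5,3,5,0,5,3](0)
Move 3: P1 pit5 -> P1=[5,0,3,3,3,0](1) P2=[6,4,6,0,5,3](0)
Move 4: P1 pit2 -> P1=[5,0,0,4,4,0](8) P2=[0,4,6,0,5,3](0)

Answer: 5 0 0 4 4 0 8 0 4 6 0 5 3 0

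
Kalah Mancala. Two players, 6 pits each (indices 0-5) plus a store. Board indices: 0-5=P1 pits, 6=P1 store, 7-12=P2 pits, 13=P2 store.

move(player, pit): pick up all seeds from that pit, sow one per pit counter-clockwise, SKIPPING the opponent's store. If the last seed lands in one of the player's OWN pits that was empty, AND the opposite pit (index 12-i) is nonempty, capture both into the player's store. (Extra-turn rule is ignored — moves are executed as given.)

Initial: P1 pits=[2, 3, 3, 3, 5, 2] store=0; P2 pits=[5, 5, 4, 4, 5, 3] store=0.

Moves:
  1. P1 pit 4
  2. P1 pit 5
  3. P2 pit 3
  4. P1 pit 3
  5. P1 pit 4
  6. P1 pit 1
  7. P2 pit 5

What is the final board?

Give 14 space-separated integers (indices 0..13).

Move 1: P1 pit4 -> P1=[2,3,3,3,0,3](1) P2=[6,6,5,4,5,3](0)
Move 2: P1 pit5 -> P1=[2,3,3,3,0,0](2) P2=[7,7,5,4,5,3](0)
Move 3: P2 pit3 -> P1=[3,3,3,3,0,0](2) P2=[7,7,5,0,6,4](1)
Move 4: P1 pit3 -> P1=[3,3,3,0,1,1](3) P2=[7,7,5,0,6,4](1)
Move 5: P1 pit4 -> P1=[3,3,3,0,0,2](3) P2=[7,7,5,0,6,4](1)
Move 6: P1 pit1 -> P1=[3,0,4,1,0,2](11) P2=[7,0,5,0,6,4](1)
Move 7: P2 pit5 -> P1=[4,1,5,1,0,2](11) P2=[7,0,5,0,6,0](2)

Answer: 4 1 5 1 0 2 11 7 0 5 0 6 0 2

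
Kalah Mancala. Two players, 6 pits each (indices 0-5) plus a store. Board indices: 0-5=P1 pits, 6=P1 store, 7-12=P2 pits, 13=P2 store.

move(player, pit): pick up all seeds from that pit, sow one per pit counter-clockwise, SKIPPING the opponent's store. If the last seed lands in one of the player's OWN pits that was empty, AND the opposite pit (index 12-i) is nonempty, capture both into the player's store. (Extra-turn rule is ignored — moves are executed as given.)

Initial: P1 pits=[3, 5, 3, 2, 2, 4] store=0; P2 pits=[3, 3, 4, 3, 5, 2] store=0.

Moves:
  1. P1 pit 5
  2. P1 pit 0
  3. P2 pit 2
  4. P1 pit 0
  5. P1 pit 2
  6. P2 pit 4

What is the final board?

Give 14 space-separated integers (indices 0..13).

Move 1: P1 pit5 -> P1=[3,5,3,2,2,0](1) P2=[4,4,5,3,5,2](0)
Move 2: P1 pit0 -> P1=[0,6,4,3,2,0](1) P2=[4,4,5,3,5,2](0)
Move 3: P2 pit2 -> P1=[1,6,4,3,2,0](1) P2=[4,4,0,4,6,3](1)
Move 4: P1 pit0 -> P1=[0,7,4,3,2,0](1) P2=[4,4,0,4,6,3](1)
Move 5: P1 pit2 -> P1=[0,7,0,4,3,1](2) P2=[4,4,0,4,6,3](1)
Move 6: P2 pit4 -> P1=[1,8,1,5,3,1](2) P2=[4,4,0,4,0,4](2)

Answer: 1 8 1 5 3 1 2 4 4 0 4 0 4 2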